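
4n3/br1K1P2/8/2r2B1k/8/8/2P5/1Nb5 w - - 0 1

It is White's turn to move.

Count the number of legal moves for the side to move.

White to move; king on d7.
In check: yes, from the black rook on b7.
Legal moves: Kxe8, Kd8, Ke6.
Count: 3.

3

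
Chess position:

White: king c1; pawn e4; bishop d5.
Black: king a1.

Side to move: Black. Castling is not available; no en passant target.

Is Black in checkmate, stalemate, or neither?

stalemate

Black to move; black king on a1.
In check: no.
King squares — b1: attacked by Kc1; a2: attacked by Bd5; b2: attacked by Kc1.
Legal moves for Black: none.
Not in check and no legal moves → stalemate.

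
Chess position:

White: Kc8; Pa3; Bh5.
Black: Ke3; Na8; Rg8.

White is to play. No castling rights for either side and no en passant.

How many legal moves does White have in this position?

3

White to move; king on c8.
In check: yes, from the black rook on g8.
Legal moves: Kd7, Kb7, Be8.
Count: 3.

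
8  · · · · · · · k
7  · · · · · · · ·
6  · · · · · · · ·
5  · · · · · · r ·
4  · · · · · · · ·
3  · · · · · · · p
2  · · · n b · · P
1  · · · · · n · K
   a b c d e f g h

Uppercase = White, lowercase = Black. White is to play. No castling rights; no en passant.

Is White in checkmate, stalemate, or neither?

White to move; white king on h1.
In check: no.
King squares — g1: attacked by Rg5; g2: attacked by Ph3; h2: own pawn.
Legal moves for White: none.
Not in check and no legal moves → stalemate.

stalemate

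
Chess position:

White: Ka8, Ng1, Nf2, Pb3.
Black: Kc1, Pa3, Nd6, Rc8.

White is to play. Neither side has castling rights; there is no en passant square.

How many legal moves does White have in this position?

1

White to move; king on a8.
In check: yes, from the black rook on c8.
Legal moves: Ka7.
Count: 1.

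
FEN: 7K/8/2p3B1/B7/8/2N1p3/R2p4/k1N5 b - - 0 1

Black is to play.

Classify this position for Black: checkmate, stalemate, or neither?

Black to move; black king on a1.
In check: yes, from the white rook on a2.
King squares — b1: attacked by Nc3; a2: attacked by Nc1; b2: attacked by Ra2.
Legal moves for Black: none.
In check with no legal moves → checkmate.

checkmate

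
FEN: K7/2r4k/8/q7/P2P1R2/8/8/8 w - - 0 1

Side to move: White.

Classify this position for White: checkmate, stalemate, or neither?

neither

White to move; white king on a8.
In check: yes, from the black queen on a5.
Legal moves for White: Kb8.
White is in check but has 1 legal move → neither.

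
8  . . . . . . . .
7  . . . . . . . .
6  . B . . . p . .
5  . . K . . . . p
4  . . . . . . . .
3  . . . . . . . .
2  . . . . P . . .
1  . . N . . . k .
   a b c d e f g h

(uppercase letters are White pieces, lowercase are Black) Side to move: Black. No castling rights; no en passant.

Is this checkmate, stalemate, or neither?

neither

Black to move; black king on g1.
In check: no.
Legal moves for Black: Kh2, Kg2, Kf2, Kh1, Kf1, f5, h4.
Black has 7 legal moves and is not in check → neither.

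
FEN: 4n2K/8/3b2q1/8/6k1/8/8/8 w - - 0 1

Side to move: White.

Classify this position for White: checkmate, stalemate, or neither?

stalemate

White to move; white king on h8.
In check: no.
King squares — g7: attacked by Qg6; h7: attacked by Qg6; g8: attacked by Qg6.
Legal moves for White: none.
Not in check and no legal moves → stalemate.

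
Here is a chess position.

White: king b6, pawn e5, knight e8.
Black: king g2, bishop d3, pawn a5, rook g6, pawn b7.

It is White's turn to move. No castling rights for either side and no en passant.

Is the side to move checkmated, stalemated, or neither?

White to move; white king on b6.
In check: yes, from the black rook on g6.
Legal moves for White: Kc7, Kxb7, Ka7, Kc5, Kxa5, Nf6, Nd6, e6.
White is in check but has 8 legal moves → neither.

neither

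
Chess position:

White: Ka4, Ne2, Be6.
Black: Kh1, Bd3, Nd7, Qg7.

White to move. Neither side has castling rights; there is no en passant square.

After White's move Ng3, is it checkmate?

no

After Ng3: black king on h1; in check: yes, from the white knight on g3.
Black has 4 legal replies: Kh2, Kg2, Kg1, Qxg3.
In check but a legal move exists → not checkmate.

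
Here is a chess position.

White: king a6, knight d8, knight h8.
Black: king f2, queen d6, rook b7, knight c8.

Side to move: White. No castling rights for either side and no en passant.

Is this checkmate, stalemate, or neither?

neither

White to move; white king on a6.
In check: yes, from the black queen on d6.
Legal moves for White: Kxb7, Ka5, Nc6.
White is in check but has 3 legal moves → neither.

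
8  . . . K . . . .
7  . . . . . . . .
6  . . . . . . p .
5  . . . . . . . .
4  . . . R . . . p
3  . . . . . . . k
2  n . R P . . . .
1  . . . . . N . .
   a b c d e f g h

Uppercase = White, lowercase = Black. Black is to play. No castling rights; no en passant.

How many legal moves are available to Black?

Black to move; king on h3.
In check: no.
Legal moves: Kg2, Nb4, Nc3, Nc1, g5.
Count: 5.

5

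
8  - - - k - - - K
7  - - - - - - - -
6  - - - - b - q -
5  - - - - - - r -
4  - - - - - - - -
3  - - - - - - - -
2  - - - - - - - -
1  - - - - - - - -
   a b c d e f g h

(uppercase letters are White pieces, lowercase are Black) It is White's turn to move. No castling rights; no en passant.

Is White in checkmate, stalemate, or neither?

stalemate

White to move; white king on h8.
In check: no.
King squares — g7: attacked by Qg6; h7: attacked by Qg6; g8: attacked by Be6.
Legal moves for White: none.
Not in check and no legal moves → stalemate.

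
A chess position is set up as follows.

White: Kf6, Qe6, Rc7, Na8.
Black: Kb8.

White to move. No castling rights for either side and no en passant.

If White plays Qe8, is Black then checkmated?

After Qe8: black king on b8; in check: yes, from the white queen on e8.
King squares — a7: attacked by Rc7; b7: attacked by Rc7; c7: attacked by Na8; a8: attacked by Qe8; c8: attacked by Rc7.
Black has no legal moves → checkmate.

yes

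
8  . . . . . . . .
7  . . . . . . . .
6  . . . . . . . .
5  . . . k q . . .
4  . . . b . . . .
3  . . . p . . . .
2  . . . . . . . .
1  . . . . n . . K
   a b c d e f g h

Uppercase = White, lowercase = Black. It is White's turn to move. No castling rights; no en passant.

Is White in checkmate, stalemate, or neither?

stalemate

White to move; white king on h1.
In check: no.
King squares — g1: attacked by Bd4; g2: attacked by Ne1; h2: attacked by Qe5.
Legal moves for White: none.
Not in check and no legal moves → stalemate.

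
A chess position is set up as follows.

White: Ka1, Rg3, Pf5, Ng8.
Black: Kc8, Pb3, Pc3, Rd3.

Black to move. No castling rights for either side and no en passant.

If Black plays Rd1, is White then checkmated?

After Rd1: white king on a1; in check: yes, from the black rook on d1.
King squares — b1: attacked by Rd1; a2: attacked by Pb3; b2: attacked by Pc3.
White has no legal moves → checkmate.

yes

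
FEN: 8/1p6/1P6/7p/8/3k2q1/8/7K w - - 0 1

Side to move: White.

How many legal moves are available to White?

0

White to move; king on h1.
In check: no.
Legal moves: none.
Count: 0.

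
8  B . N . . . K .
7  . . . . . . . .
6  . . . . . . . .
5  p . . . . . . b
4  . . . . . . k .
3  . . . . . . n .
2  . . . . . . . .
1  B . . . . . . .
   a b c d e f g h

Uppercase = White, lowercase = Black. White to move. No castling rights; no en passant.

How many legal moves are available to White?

22

White to move; king on g8.
In check: no.
Legal moves: Kh8, Kf8, Kh7, Kg7, Ne7, Na7, Nd6, Nb6, Bb7, Bc6, Bd5, Be4, Bf3+, Bg2, Bh1, Bh8, Bg7, Bf6, Be5, Bd4, Bc3, Bb2.
Count: 22.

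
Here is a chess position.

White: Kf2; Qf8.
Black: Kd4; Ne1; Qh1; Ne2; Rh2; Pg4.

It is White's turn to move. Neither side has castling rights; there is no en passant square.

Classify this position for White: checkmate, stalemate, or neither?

checkmate

White to move; white king on f2.
In check: yes, from the black rook on h2.
King squares — e1: attacked by Qh1; f1: attacked by Qh1; g1: attacked by Qh1; e2: attacked by Rh2; g2: attacked by Ne1; e3: attacked by Kd4; f3: attacked by Ne1; g3: attacked by Ne2.
Legal moves for White: none.
In check with no legal moves → checkmate.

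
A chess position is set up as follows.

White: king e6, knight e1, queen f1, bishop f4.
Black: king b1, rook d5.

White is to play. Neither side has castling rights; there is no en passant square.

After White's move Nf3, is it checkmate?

no

After Nf3: black king on b1; in check: yes, from the white queen on f1.
Black has 4 legal replies: Kc2, Kb2, Ka2, Rd1.
In check but a legal move exists → not checkmate.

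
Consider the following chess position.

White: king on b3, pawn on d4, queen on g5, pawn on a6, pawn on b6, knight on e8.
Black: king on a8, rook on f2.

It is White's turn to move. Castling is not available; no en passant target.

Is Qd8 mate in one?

After Qd8: black king on a8; in check: yes, from the white queen on d8.
King squares — a7: attacked by Pb6; b7: attacked by Pa6; b8: attacked by Qd8.
Black has no legal moves → checkmate.

yes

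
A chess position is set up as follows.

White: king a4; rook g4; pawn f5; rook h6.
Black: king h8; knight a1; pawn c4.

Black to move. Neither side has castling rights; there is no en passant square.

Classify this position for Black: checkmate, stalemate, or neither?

Black to move; black king on h8.
In check: yes, from the white rook on h6.
King squares — g7: attacked by Rg4; h7: attacked by Rh6; g8: attacked by Rg4.
Legal moves for Black: none.
In check with no legal moves → checkmate.

checkmate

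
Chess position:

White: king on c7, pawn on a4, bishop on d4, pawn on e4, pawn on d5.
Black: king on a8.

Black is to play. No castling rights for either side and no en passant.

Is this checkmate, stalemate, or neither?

Black to move; black king on a8.
In check: no.
King squares — a7: attacked by Bd4; b7: attacked by Kc7; b8: attacked by Kc7.
Legal moves for Black: none.
Not in check and no legal moves → stalemate.

stalemate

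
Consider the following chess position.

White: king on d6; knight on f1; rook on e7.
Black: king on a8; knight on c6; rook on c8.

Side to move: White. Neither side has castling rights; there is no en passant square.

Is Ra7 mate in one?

no

After Ra7: black king on a8; in check: yes, from the white rook on a7.
Black has 3 legal replies: Kb8, Kxa7, Nxa7.
In check but a legal move exists → not checkmate.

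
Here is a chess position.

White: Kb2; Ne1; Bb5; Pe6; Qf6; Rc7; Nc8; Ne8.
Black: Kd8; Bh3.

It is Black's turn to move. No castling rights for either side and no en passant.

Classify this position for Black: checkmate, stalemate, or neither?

Black to move; black king on d8.
In check: yes, from the white queen on f6.
King squares — c7: attacked by Ne8; d7: attacked by Bb5; e7: attacked by Qf6; c8: attacked by Rc7; e8: attacked by Bb5.
Legal moves for Black: none.
In check with no legal moves → checkmate.

checkmate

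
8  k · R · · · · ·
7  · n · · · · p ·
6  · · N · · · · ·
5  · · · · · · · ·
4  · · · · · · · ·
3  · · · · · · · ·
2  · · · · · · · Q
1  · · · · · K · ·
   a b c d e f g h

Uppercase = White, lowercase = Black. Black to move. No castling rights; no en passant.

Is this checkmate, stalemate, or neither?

checkmate

Black to move; black king on a8.
In check: yes, from the white rook on c8.
King squares — a7: attacked by Nc6; b7: own knight; b8: attacked by Qh2.
Legal moves for Black: none.
In check with no legal moves → checkmate.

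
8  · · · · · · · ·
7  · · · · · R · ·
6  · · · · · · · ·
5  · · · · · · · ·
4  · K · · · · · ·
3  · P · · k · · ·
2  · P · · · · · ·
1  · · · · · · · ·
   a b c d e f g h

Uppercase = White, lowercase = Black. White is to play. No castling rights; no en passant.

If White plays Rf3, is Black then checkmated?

After Rf3: black king on e3; in check: yes, from the white rook on f3.
Black has 5 legal replies: Ke4, Kd4, Kxf3, Ke2, Kd2.
In check but a legal move exists → not checkmate.

no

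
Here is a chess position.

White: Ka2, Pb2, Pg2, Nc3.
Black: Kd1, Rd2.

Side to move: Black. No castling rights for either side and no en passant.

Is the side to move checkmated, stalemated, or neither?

neither

Black to move; black king on d1.
In check: yes, from the white knight on c3.
King squares — c1: available; e1: available; c2: available; d2: own rook; e2: attacked by Nc3.
Legal moves for Black: Kc2, Ke1, Kc1.
Black is in check but has 3 legal moves → neither.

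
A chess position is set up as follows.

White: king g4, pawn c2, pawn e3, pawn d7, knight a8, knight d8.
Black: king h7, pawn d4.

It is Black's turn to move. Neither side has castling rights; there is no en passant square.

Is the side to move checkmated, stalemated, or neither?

Black to move; black king on h7.
In check: no.
Legal moves for Black: Kh8, Kg8, Kg7, Kh6, Kg6, dxe3, d3.
Black has 7 legal moves and is not in check → neither.

neither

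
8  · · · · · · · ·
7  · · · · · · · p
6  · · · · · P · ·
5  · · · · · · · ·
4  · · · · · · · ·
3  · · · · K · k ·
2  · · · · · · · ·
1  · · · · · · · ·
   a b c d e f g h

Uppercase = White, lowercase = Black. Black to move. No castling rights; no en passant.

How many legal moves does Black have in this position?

Black to move; king on g3.
In check: no.
Legal moves: Kh4, Kg4, Kh3, Kh2, Kg2, h6, h5.
Count: 7.

7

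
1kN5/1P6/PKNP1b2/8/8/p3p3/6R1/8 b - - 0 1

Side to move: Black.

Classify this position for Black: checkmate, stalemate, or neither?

Black to move; black king on b8.
In check: yes, from the white knight on c6.
King squares — a7: attacked by Kb6; b7: attacked by Pa6; c7: attacked by Kb6; a8: attacked by Pb7; c8: attacked by Pb7.
Legal moves for Black: none.
In check with no legal moves → checkmate.

checkmate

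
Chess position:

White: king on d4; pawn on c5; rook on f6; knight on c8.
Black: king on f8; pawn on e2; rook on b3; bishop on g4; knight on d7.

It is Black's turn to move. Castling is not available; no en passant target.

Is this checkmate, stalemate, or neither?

Black to move; black king on f8.
In check: yes, from the white rook on f6.
King squares — e7: attacked by Nc8; f7: attacked by Rf6; g7: available; e8: available; g8: available.
Legal moves for Black: Kg8, Ke8, Kg7, Nxf6.
Black is in check but has 4 legal moves → neither.

neither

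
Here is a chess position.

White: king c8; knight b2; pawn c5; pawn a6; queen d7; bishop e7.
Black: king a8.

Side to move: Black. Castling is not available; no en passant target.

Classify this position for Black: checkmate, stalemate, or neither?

Black to move; black king on a8.
In check: no.
King squares — a7: attacked by Qd7; b7: attacked by Pa6; b8: attacked by Kc8.
Legal moves for Black: none.
Not in check and no legal moves → stalemate.

stalemate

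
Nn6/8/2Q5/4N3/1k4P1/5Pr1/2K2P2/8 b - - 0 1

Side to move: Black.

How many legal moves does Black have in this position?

10

Black to move; king on b4.
In check: no.
Legal moves: Nd7, Nxc6, Na6, Ka5, Ka3, Rxg4, Rh3, Rxf3, Rg2, Rg1.
Count: 10.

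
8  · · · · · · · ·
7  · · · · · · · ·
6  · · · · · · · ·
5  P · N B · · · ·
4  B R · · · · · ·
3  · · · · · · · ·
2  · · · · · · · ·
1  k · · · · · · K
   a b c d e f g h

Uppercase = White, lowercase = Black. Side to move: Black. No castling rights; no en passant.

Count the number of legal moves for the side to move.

Black to move; king on a1.
In check: no.
Legal moves: none.
Count: 0.

0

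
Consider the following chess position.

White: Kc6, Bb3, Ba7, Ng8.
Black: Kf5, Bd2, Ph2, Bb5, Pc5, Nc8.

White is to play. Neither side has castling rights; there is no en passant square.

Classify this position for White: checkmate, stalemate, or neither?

White to move; white king on c6.
In check: yes, from the black bishop on b5.
Legal moves for White: Kc7, Kb7, Kd5, Kxc5, Kxb5.
White is in check but has 5 legal moves → neither.

neither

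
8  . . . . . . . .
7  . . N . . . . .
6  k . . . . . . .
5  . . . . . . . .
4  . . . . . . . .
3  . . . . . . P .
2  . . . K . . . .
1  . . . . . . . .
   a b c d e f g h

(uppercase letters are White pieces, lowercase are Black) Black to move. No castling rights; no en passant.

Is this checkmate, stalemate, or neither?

Black to move; black king on a6.
In check: yes, from the white knight on c7.
Legal moves for Black: Kb7, Ka7, Kb6, Ka5.
Black is in check but has 4 legal moves → neither.

neither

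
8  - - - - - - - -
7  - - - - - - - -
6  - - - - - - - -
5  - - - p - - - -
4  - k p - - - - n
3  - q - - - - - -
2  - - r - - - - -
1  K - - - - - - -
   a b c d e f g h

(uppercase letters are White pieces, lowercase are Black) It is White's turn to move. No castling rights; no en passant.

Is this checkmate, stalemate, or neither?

White to move; white king on a1.
In check: no.
King squares — b1: attacked by Qb3; a2: attacked by Rc2; b2: attacked by Rc2.
Legal moves for White: none.
Not in check and no legal moves → stalemate.

stalemate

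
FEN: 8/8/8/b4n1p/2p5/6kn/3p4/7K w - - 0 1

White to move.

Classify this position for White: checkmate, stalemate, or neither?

stalemate

White to move; white king on h1.
In check: no.
King squares — g1: attacked by Nh3; g2: attacked by Kg3; h2: attacked by Kg3.
Legal moves for White: none.
Not in check and no legal moves → stalemate.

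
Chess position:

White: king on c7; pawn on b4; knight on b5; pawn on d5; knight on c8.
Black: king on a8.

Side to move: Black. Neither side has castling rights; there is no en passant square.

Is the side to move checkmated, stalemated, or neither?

stalemate

Black to move; black king on a8.
In check: no.
King squares — a7: attacked by Nb5; b7: attacked by Kc7; b8: attacked by Kc7.
Legal moves for Black: none.
Not in check and no legal moves → stalemate.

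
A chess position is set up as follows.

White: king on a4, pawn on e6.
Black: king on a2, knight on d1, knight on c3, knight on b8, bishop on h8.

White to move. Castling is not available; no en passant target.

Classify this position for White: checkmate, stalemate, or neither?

White to move; white king on a4.
In check: yes, from the black knight on c3.
Legal moves for White: Ka5, Kb4.
White is in check but has 2 legal moves → neither.

neither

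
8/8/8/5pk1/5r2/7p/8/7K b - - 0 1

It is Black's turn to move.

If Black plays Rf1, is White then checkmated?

no

After Rf1: white king on h1; in check: yes, from the black rook on f1.
White has 1 legal reply: Kh2.
In check but a legal move exists → not checkmate.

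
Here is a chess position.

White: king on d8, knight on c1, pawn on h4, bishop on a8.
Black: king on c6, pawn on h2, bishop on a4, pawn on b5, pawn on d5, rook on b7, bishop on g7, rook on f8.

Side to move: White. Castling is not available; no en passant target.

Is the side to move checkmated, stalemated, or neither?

checkmate

White to move; white king on d8.
In check: yes, from the black rook on f8.
King squares — c7: attacked by Kc6; d7: attacked by Kc6; e7: attacked by Rb7; c8: attacked by Rf8; e8: attacked by Rf8.
Legal moves for White: none.
In check with no legal moves → checkmate.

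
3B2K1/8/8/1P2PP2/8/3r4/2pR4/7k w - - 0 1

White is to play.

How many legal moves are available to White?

White to move; king on g8.
In check: no.
Legal moves: Kh8, Kf8, Kh7, Kg7, Kf7, Be7, Bc7, Bf6, Bb6, Bg5, Ba5, Bh4, Rxd3, Rh2+, Rg2, Rf2, Re2, Rxc2, Rd1+, f6, e6, b6.
Count: 22.

22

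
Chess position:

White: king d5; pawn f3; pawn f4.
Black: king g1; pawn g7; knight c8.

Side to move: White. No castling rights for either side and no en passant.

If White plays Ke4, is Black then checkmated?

After Ke4: black king on g1; in check: no.
Black is not in check, so this cannot be checkmate.

no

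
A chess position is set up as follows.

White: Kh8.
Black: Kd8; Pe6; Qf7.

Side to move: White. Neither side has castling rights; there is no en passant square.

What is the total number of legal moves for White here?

White to move; king on h8.
In check: no.
Legal moves: none.
Count: 0.

0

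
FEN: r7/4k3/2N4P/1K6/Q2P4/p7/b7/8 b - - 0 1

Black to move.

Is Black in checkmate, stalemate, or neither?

Black to move; black king on e7.
In check: yes, from the white knight on c6.
King squares — d6: available; e6: available; f6: available; d7: available; f7: available; d8: attacked by Nc6; e8: available; f8: available.
Legal moves for Black: Kf8, Ke8, Kf7, Kd7, Kf6, Ke6, Kd6.
Black is in check but has 7 legal moves → neither.

neither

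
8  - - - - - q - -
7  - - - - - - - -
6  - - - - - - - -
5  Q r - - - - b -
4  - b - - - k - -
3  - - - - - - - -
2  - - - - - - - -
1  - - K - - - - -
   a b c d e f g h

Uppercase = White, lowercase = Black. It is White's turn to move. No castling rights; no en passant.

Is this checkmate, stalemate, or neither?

White to move; white king on c1.
In check: no.
Legal moves for White: Qd8, Qa8, Qc7+, Qa7, Qb6, Qa6, Qxb5, Qxb4+, Qa4, Qa3, Qa2, Qa1, Kc2, Kb2, Kd1, Kb1.
White has 16 legal moves and is not in check → neither.

neither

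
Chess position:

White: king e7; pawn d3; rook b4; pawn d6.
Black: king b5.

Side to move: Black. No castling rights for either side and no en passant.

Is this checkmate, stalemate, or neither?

neither

Black to move; black king on b5.
In check: yes, from the white rook on b4.
Legal moves for Black: Kc6, Ka6, Kc5, Ka5, Kxb4.
Black is in check but has 5 legal moves → neither.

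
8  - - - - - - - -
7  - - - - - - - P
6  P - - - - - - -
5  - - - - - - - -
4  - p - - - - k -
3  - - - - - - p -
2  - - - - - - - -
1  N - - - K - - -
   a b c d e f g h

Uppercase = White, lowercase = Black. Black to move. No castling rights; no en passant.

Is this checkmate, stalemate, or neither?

Black to move; black king on g4.
In check: no.
Legal moves for Black: Kh5, Kg5, Kf5, Kh4, Kf4, Kh3, Kf3, b3, g2.
Black has 9 legal moves and is not in check → neither.

neither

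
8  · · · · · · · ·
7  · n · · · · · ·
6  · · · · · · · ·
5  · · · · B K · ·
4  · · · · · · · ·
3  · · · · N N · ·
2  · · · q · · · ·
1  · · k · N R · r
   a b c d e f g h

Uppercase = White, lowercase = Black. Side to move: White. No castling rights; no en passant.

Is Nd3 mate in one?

yes

After Nd3: black king on c1; in check: yes, from the white rook on f1 and the white knight on d3.
King squares — b1: attacked by Rf1; d1: attacked by Rf1; b2: attacked by Nd3; c2: attacked by Ne3; d2: own queen.
Black has no legal moves → checkmate.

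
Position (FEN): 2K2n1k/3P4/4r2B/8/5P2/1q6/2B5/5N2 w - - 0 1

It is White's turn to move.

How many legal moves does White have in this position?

White to move; king on c8.
In check: no.
Legal moves: Kd8, Kc7, Bxf8, Bg7+, Bg5, Bh7, Bg6, Bf5, Be4, Bd3, Bxb3, Bd1, Bb1, Ng3, Ne3, Nh2, Nd2, d8=Q, d8=R, d8=B, d8=N, f5.
Count: 22.

22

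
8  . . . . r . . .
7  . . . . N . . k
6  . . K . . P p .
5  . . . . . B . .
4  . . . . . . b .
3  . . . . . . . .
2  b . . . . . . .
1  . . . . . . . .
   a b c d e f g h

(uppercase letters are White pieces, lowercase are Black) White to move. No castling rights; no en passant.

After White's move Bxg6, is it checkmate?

no

After Bxg6: black king on h7; in check: yes, from the white bishop on g6.
Black has 2 legal replies: Kh8, Kh6.
In check but a legal move exists → not checkmate.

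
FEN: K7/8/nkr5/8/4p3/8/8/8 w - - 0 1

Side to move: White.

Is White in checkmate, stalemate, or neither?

stalemate

White to move; white king on a8.
In check: no.
King squares — a7: attacked by Kb6; b7: attacked by Kb6; b8: attacked by Na6.
Legal moves for White: none.
Not in check and no legal moves → stalemate.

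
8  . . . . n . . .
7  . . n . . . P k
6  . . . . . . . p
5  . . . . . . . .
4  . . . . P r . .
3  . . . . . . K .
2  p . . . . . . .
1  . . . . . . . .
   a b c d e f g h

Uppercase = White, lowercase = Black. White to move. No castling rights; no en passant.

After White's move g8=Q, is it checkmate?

After g8=Q: black king on h7; in check: yes, from the white queen on g8.
Black has 1 legal reply: Kxg8.
In check but a legal move exists → not checkmate.

no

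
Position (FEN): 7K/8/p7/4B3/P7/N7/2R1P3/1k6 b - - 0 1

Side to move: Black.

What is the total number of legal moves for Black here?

0

Black to move; king on b1.
In check: yes, from the white knight on a3.
Legal moves: none.
Count: 0.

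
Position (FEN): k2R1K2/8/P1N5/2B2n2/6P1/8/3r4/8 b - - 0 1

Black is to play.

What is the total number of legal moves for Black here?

1

Black to move; king on a8.
In check: yes, from the white rook on d8.
Legal moves: Rxd8+.
Count: 1.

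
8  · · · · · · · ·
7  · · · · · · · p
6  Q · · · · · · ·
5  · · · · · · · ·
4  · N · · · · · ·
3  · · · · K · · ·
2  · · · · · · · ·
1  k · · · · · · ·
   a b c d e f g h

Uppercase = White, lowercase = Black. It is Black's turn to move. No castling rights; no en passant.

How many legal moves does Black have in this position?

2

Black to move; king on a1.
In check: yes, from the white queen on a6.
Legal moves: Kb2, Kb1.
Count: 2.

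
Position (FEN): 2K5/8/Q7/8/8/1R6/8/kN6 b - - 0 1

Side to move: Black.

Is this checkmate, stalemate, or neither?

checkmate

Black to move; black king on a1.
In check: yes, from the white queen on a6.
King squares — b1: attacked by Rb3; a2: attacked by Qa6; b2: attacked by Rb3.
Legal moves for Black: none.
In check with no legal moves → checkmate.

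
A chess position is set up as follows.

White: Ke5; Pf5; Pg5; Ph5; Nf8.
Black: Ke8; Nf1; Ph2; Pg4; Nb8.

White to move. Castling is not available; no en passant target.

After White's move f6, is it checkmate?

no

After f6: black king on e8; in check: no.
Black is not in check, so this cannot be checkmate.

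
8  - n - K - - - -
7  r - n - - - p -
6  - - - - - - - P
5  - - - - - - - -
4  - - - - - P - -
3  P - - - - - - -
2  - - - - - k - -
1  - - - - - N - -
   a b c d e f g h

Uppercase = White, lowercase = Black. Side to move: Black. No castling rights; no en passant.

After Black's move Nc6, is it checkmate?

no

After Nc6: white king on d8; in check: yes, from the black knight on c6.
White has 2 legal replies: Kc8, Kd7.
In check but a legal move exists → not checkmate.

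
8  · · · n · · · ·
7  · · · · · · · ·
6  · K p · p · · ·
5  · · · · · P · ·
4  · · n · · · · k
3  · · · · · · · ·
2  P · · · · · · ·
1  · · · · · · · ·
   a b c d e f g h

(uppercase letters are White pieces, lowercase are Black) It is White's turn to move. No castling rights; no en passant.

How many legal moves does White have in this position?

White to move; king on b6.
In check: yes, from the black knight on c4.
Legal moves: Kc7, Ka7, Ka6, Kc5.
Count: 4.

4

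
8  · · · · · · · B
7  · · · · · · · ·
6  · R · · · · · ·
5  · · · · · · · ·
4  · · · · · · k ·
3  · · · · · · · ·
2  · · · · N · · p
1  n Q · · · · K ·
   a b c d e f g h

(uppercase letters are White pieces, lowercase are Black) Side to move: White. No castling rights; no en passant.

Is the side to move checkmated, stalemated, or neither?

White to move; white king on g1.
In check: yes, from the black pawn on h2.
Legal moves for White: Kxh2, Kg2, Kf2, Kh1, Kf1.
White is in check but has 5 legal moves → neither.

neither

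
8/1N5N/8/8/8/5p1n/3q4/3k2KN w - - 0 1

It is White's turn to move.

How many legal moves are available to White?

White to move; king on g1.
In check: yes, from the black knight on h3.
Legal moves: Kf1.
Count: 1.

1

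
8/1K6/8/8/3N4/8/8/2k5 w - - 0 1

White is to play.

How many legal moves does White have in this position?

White to move; king on b7.
In check: no.
Legal moves: Kc8, Kb8, Ka8, Kc7, Ka7, Kc6, Kb6, Ka6, Ne6, Nc6, Nf5, Nb5, Nf3, Nb3+, Ne2+, Nc2.
Count: 16.

16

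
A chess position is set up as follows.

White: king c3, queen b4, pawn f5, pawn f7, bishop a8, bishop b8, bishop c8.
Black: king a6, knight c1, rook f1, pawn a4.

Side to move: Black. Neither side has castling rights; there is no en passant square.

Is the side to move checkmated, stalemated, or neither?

checkmate

Black to move; black king on a6.
In check: yes, from the white bishop on c8.
King squares — a5: attacked by Qb4; b5: attacked by Qb4; b6: attacked by Qb4; a7: attacked by Bb8; b7: attacked by Qb4.
Legal moves for Black: none.
In check with no legal moves → checkmate.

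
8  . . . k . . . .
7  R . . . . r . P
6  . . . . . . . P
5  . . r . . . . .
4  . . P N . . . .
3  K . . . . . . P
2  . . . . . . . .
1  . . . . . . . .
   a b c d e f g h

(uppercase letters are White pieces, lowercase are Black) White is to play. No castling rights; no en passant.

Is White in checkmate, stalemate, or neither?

neither

White to move; white king on a3.
In check: no.
Legal moves for White include: Ra8+, Rxf7, Re7, Rd7+, Rc7, Rb7, Ra6, Ra5, Ra4, Ne6+, Nc6+, Nf5, Nb5, Nf3, Nb3, Ne2, Nc2, Kb4, ... (list truncated; more exist).
White has legal moves and is not in check → neither.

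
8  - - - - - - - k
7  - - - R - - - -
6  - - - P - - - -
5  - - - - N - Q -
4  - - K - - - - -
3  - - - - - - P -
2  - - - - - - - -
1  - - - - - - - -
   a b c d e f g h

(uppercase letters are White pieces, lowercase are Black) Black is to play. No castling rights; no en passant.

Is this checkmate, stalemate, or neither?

stalemate

Black to move; black king on h8.
In check: no.
King squares — g7: attacked by Qg5; h7: attacked by Rd7; g8: attacked by Qg5.
Legal moves for Black: none.
Not in check and no legal moves → stalemate.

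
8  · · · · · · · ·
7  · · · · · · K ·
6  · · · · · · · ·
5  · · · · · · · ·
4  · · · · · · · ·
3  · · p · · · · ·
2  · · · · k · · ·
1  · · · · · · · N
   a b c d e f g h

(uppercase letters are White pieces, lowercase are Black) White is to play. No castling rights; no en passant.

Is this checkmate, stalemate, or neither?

neither

White to move; white king on g7.
In check: no.
Legal moves for White: Kh8, Kg8, Kf8, Kh7, Kf7, Kh6, Kg6, Kf6, Ng3+, Nf2.
White has 10 legal moves and is not in check → neither.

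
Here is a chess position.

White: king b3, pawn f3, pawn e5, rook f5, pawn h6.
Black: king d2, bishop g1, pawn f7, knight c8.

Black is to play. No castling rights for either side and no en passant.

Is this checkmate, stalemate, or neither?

neither

Black to move; black king on d2.
In check: no.
Legal moves for Black: Ne7, Na7, Nd6, Nb6, Ke3, Kd3, Ke2, Ke1, Kd1, Kc1, Ba7, Bb6, Bc5, Bd4, Be3, Bh2, Bf2, f6.
Black has 18 legal moves and is not in check → neither.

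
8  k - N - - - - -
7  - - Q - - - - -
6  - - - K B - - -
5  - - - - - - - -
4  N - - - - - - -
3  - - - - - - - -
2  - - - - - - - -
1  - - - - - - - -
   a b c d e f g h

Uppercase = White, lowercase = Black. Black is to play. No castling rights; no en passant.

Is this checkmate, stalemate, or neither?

stalemate

Black to move; black king on a8.
In check: no.
King squares — a7: attacked by Qc7; b7: attacked by Qc7; b8: attacked by Qc7.
Legal moves for Black: none.
Not in check and no legal moves → stalemate.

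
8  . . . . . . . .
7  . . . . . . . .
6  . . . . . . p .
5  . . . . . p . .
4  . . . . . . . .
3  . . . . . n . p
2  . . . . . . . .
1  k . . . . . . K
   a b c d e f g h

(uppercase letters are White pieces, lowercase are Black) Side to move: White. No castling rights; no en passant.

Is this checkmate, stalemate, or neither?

White to move; white king on h1.
In check: no.
King squares — g1: attacked by Nf3; g2: attacked by Ph3; h2: attacked by Nf3.
Legal moves for White: none.
Not in check and no legal moves → stalemate.

stalemate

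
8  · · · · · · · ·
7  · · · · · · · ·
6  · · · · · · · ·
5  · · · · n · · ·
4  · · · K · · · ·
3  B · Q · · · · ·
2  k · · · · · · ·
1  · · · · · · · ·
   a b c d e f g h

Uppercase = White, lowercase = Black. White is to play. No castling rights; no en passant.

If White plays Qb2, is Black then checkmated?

After Qb2: black king on a2; in check: yes, from the white queen on b2.
King squares — a1: attacked by Qb2; b1: attacked by Qb2; b2: attacked by Ba3; a3: attacked by Qb2; b3: attacked by Qb2.
Black has no legal moves → checkmate.

yes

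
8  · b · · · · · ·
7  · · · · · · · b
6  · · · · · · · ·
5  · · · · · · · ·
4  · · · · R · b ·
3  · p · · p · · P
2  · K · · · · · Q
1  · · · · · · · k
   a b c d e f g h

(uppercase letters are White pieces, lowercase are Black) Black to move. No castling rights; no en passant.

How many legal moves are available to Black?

2

Black to move; king on h1.
In check: yes, from the white queen on h2.
Legal moves: Kxh2, Bxh2.
Count: 2.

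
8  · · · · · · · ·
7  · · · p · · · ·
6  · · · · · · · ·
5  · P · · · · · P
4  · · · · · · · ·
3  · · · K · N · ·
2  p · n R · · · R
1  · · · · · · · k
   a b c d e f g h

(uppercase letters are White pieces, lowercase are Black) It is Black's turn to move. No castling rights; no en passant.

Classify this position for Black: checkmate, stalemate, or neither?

checkmate

Black to move; black king on h1.
In check: yes, from the white rook on h2.
King squares — g1: attacked by Nf3; g2: attacked by Rd2; h2: attacked by Rd2.
Legal moves for Black: none.
In check with no legal moves → checkmate.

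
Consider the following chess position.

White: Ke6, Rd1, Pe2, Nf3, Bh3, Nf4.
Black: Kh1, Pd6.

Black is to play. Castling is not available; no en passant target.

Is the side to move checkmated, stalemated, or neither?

Black to move; black king on h1.
In check: yes, from the white rook on d1.
King squares — g1: attacked by Rd1; g2: attacked by Bh3; h2: attacked by Nf3.
Legal moves for Black: none.
In check with no legal moves → checkmate.

checkmate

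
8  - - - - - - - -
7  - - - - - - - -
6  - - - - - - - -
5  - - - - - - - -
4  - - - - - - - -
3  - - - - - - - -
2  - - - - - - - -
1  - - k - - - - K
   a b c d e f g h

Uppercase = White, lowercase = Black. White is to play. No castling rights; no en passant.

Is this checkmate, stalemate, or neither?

White to move; white king on h1.
In check: no.
Legal moves for White: Kh2, Kg2, Kg1.
White has 3 legal moves and is not in check → neither.

neither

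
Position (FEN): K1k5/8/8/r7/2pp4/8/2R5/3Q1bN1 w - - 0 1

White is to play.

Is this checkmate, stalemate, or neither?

White to move; white king on a8.
In check: yes, from the black rook on a5.
King squares — a7: attacked by Ra5; b7: attacked by Kc8; b8: attacked by Kc8.
Legal moves for White: none.
In check with no legal moves → checkmate.

checkmate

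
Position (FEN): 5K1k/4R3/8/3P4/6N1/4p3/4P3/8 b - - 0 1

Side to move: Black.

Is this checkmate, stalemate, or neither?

Black to move; black king on h8.
In check: no.
King squares — g7: attacked by Re7; h7: attacked by Re7; g8: attacked by Kf8.
Legal moves for Black: none.
Not in check and no legal moves → stalemate.

stalemate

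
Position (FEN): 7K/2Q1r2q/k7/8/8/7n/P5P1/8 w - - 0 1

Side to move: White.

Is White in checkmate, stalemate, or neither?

White to move; white king on h8.
In check: yes, from the black queen on h7.
King squares — g7: attacked by Re7; h7: attacked by Re7; g8: attacked by Qh7.
Legal moves for White: none.
In check with no legal moves → checkmate.

checkmate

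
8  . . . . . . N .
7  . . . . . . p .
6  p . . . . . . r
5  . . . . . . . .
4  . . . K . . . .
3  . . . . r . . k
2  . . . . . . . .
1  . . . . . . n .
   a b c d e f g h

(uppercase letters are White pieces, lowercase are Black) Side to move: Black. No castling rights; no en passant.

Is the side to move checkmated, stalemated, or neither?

neither

Black to move; black king on h3.
In check: no.
Legal moves for Black include: Rh8, Rh7, Rg6, Rf6, Rhe6, Rd6+, Rc6, Rb6, Rh5, Rh4+, Kh4, Kg4, Kg3, Kh2, Kg2, Re8, Re7, Ree6, ... (list truncated; more exist).
Black has legal moves and is not in check → neither.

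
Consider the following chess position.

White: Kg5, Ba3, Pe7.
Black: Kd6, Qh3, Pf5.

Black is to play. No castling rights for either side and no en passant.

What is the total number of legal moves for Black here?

Black to move; king on d6.
In check: yes, from the white bishop on a3.
Legal moves: Kd7, Kc7, Ke6, Kc6, Ke5, Kd5, Qxa3.
Count: 7.

7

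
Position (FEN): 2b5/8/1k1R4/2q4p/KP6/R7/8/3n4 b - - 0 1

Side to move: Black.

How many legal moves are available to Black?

5

Black to move; king on b6.
In check: yes, from the white rook on d6.
Legal moves: Kc7, Kb7, Ka7, Qxd6, Qc6+.
Count: 5.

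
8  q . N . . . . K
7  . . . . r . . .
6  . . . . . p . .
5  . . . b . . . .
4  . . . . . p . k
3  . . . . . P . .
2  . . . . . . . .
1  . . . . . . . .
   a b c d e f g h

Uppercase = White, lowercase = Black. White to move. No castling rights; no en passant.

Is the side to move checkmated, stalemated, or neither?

White to move; white king on h8.
In check: no.
King squares — g7: attacked by Re7; h7: attacked by Re7; g8: attacked by Bd5.
Legal moves for White: none.
Not in check and no legal moves → stalemate.

stalemate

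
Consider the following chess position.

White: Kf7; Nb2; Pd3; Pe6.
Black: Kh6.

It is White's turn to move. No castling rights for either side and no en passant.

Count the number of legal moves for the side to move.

10

White to move; king on f7.
In check: no.
Legal moves: Kg8, Kf8, Ke8, Ke7, Kf6, Nc4, Na4, Nd1, e7, d4.
Count: 10.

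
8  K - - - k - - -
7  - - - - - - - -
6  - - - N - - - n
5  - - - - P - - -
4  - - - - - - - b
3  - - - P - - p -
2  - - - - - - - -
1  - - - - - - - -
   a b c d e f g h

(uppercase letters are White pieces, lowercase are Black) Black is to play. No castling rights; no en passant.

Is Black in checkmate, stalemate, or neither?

neither

Black to move; black king on e8.
In check: yes, from the white knight on d6.
King squares — d7: available; e7: available; f7: attacked by Nd6; d8: available; f8: available.
Legal moves for Black: Kf8, Kd8, Ke7, Kd7.
Black is in check but has 4 legal moves → neither.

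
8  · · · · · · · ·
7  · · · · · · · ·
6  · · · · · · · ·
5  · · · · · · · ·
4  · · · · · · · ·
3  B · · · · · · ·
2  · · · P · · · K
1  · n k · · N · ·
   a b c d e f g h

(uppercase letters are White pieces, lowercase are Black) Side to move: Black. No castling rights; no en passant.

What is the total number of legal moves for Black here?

3

Black to move; king on c1.
In check: yes, from the white bishop on a3.
Legal moves: Kc2, Kd1, Nxa3.
Count: 3.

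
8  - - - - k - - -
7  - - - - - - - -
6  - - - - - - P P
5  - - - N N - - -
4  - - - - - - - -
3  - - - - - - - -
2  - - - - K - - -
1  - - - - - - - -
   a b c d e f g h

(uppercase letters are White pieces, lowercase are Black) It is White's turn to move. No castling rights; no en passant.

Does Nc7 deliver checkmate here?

After Nc7: black king on e8; in check: yes, from the white knight on c7.
Black has 3 legal replies: Kf8, Kd8, Ke7.
In check but a legal move exists → not checkmate.

no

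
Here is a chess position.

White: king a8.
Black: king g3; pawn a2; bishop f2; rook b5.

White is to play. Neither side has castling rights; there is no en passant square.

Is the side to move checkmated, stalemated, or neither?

White to move; white king on a8.
In check: no.
King squares — a7: attacked by Bf2; b7: attacked by Rb5; b8: attacked by Rb5.
Legal moves for White: none.
Not in check and no legal moves → stalemate.

stalemate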